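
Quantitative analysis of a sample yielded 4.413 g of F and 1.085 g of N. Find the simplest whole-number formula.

n(F) = 4.413/19.00 = 0.2323, n(N) = 1.085/14.01 = 0.07744
Divide by the smallest (0.07744 mol N): F 2.999, N 1.000
Ratio ≈ 3:1, so the empirical formula is F3N

F3N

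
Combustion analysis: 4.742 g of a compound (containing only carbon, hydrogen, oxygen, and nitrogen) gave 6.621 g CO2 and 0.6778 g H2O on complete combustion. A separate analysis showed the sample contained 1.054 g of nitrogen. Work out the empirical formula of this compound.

mol C = 6.621 / 44.01 = 0.1504; mass C = 0.1504 × 12.01 = 1.807 g
mol H = 2 × (0.6778 / 18.02) = 0.07523; mass H = 0.07523 × 1.008 = 0.07583 g
mol N = 1.054 / 14.01 = 0.07523
mass O = 4.742 − (2.937) = 1.805 g → mol O = 0.1128
Smallest is H at 0.07523 mol; normalising gives C 2.000, H 1.000, N 1.000, O 1.500
Scaling by 2: C 4.00, H 2.00, N 2.00, O 3.00 → C4H2N2O3

C4H2N2O3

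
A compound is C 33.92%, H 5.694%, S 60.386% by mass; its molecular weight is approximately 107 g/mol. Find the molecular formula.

Assume 100 g: 33.92 g C, 5.694 g H, 60.386 g S.
n(C) = 33.92/12.01 = 2.824, n(H) = 5.694/1.008 = 5.649, n(S) = 60.386/32.07 = 1.883
Smallest is S at 1.883 mol; normalising gives C 1.500, H 3.000, S 1.000
×2: C 3.00, H 6.00, S 2.00 → C3H6S2
Empirical-formula mass = 106.22 g/mol
n = 107 / 106.22 = 1.01 ≈ 1
Molecular formula = empirical formula = C3H6S2

C3H6S2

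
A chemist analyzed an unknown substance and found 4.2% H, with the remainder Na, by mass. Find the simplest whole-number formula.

Assume 100 g: 4.2 g H, 95.8 g Na.
n(H) = 4.2/1.008 = 4.167, n(Na) = 95.8/22.99 = 4.167
Smallest is H at 4.167 mol; normalising gives H 1.000, Na 1.000
→ HNa

HNa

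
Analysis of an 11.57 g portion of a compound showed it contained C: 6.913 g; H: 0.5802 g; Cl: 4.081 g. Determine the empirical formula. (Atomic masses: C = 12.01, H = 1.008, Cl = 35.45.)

Moles — C: 6.913 / 12.01 = 0.5756 mol; H: 0.5802 / 1.008 = 0.5756 mol; Cl: 4.081 / 35.45 = 0.1151 mol
Ratios (÷ 0.1151): C 5.000, H 5.000, Cl 1.000
Ratio ≈ 5:5:1, so the empirical formula is C5H5Cl

C5H5Cl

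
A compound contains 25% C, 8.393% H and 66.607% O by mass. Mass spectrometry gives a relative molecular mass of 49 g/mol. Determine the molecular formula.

Assume 100 g: 25 g C, 8.393 g H, 66.607 g O.
Moles — C: 25 / 12.01 = 2.082 mol; H: 8.393 / 1.008 = 8.326 mol; O: 66.607 / 16.00 = 4.163 mol
Divide by the smallest (2.082 mol C): C 1.000, H 4.000, O 2.000
≈ 1:4:2 → CH4O2
Empirical-formula mass = 48.04 g/mol
n = 49 / 48.04 = 1.02 ≈ 1
Molecular formula = empirical formula = CH4O2

CH4O2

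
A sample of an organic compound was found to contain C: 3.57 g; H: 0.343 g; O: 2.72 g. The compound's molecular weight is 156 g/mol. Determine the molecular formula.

C7H8O4

Moles — C: 3.57 / 12.01 = 0.2973 mol; H: 0.343 / 1.008 = 0.3403 mol; O: 2.72 / 16.00 = 0.17 mol
Divide by the smallest (0.17 mol O): C 1.749, H 2.002, O 1.000
×4: C 6.99, H 8.01, O 4.00 → C7H8O4
Empirical-formula mass = 156.13 g/mol
n = 156 / 156.13 = 1.00 ≈ 1
Molecular formula = empirical formula = C7H8O4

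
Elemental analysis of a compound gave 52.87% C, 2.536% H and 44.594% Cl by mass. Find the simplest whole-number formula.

C7H4Cl2

Assume 100 g: 52.87 g C, 2.536 g H, 44.594 g Cl.
C: 52.87 g ÷ 12.01 g/mol = 4.402 mol
H: 2.536 g ÷ 1.008 g/mol = 2.516 mol
Cl: 44.594 g ÷ 35.45 g/mol = 1.258 mol
Smallest is Cl at 1.258 mol; normalising gives C 3.500, H 2.000, Cl 1.000
×2: C 7.00, H 4.00, Cl 2.00 → C7H4Cl2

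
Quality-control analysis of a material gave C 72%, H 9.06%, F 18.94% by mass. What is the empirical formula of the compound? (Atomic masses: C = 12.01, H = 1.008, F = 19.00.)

Assume 100 g: 72 g C, 9.06 g H, 18.94 g F.
n(C) = 72/12.01 = 5.995, n(H) = 9.06/1.008 = 8.988, n(F) = 18.94/19.00 = 0.9968
Ratios (÷ 0.9968): C 6.014, H 9.017, F 1.000
→ C6H9F

C6H9F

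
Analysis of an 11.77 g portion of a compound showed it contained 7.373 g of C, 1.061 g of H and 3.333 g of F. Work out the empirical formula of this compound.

C7H12F2

C: 7.373 g ÷ 12.01 g/mol = 0.6139 mol
H: 1.061 g ÷ 1.008 g/mol = 1.053 mol
F: 3.333 g ÷ 19.00 g/mol = 0.1754 mol
Divide by the smallest (0.1754 mol F): C 3.500, H 6.000, F 1.000
Scaling by 2: C 7.00, H 12.00, F 2.00 → C7H12F2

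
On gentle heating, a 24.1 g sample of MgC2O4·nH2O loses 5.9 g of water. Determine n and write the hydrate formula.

Mass of anhydrous MgC2O4 = 24.1 − 5.9 = 18.2 g
mol H2O = 5.9 / 18.02 = 0.3274
Molar mass of MgC2O4 = 112.33 g/mol → mol MgC2O4 = 18.2 / 112.33 = 0.162
n = 0.3274 / 0.162 = 2.02 ≈ 2 → MgC2O4·2H2O

MgC2O4·2H2O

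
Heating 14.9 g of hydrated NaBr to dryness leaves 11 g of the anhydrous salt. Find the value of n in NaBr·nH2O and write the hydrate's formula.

NaBr·2H2O

Mass of water lost = 14.9 − 11 = 3.9 g → 3.9 / 18.02 = 0.2164 mol H2O
Molar mass of NaBr = 102.89 g/mol → mol NaBr = 11 / 102.89 = 0.1069
n = 0.2164 / 0.1069 = 2.02 ≈ 2 → NaBr·2H2O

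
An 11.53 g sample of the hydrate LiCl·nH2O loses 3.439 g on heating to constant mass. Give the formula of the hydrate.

LiCl·H2O

Mass of anhydrous LiCl = 11.53 − 3.439 = 8.091 g
mol H2O = 3.439 / 18.02 = 0.1908
Molar mass of LiCl = 42.39 g/mol → mol LiCl = 8.091 / 42.39 = 0.1909
n = 0.1908 / 0.1909 = 1.00 ≈ 1 → LiCl·H2O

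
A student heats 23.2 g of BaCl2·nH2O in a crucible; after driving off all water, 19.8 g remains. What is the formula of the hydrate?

Mass of water lost = 23.2 − 19.8 = 3.4 g → 3.4 / 18.02 = 0.1887 mol H2O
Molar mass of BaCl2 = 208.23 g/mol → mol BaCl2 = 19.8 / 208.23 = 0.09509
n = 0.1887 / 0.09509 = 1.98 ≈ 2 → BaCl2·2H2O

BaCl2·2H2O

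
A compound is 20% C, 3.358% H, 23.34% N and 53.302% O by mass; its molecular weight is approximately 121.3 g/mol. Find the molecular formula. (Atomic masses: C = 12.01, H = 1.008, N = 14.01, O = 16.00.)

Assume 100 g: 20 g C, 3.358 g H, 23.34 g N, 53.302 g O.
Moles — C: 20 / 12.01 = 1.665 mol; H: 3.358 / 1.008 = 3.331 mol; N: 23.34 / 14.01 = 1.666 mol; O: 53.302 / 16.00 = 3.331 mol
Smallest is C at 1.665 mol; normalising gives C 1.000, H 2.000, N 1.000, O 2.000
→ CH2NO2
Empirical-formula mass = 60.04 g/mol
n = 121.3 / 60.04 = 2.02 ≈ 2
Molecular formula = (CH2NO2)×2 = C2H4N2O4

C2H4N2O4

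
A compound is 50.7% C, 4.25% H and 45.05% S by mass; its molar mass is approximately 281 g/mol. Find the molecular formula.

Assume 100 g: 50.7 g C, 4.25 g H, 45.05 g S.
C: 50.7 g ÷ 12.01 g/mol = 4.221 mol
H: 4.25 g ÷ 1.008 g/mol = 4.216 mol
S: 45.05 g ÷ 32.07 g/mol = 1.405 mol
Smallest is S at 1.405 mol; normalising gives C 3.005, H 3.001, S 1.000
≈ 3:3:1 → C3H3S
Empirical-formula mass = 71.12 g/mol
n = 281 / 71.12 = 3.95 ≈ 4
Molecular formula = (C3H3S)×4 = C12H12S4

C12H12S4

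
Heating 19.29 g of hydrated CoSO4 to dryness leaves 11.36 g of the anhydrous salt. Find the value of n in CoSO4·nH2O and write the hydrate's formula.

Mass of water lost = 19.29 − 11.36 = 7.93 g → 7.93 / 18.02 = 0.4401 mol H2O
Molar mass of CoSO4 = 155.00 g/mol → mol CoSO4 = 11.36 / 155.00 = 0.07329
n = 0.4401 / 0.07329 = 6.00 ≈ 6 → CoSO4·6H2O

CoSO4·6H2O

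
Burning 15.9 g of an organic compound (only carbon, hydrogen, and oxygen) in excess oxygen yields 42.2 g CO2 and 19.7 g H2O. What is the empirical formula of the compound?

C7H16O

mol C = 42.2 / 44.01 = 0.9589; mass C = 0.9589 × 12.01 = 11.52 g
mol H = 2 × (19.7 / 18.02) = 2.186; mass H = 2.186 × 1.008 = 2.204 g
mass O = 15.9 − (13.72) = 2.180 g → mol O = 0.1362
Smallest is O at 0.1362 mol; normalising gives C 7.038, H 16.048, O 1.000
Ratio ≈ 7:16:1, so the empirical formula is C7H16O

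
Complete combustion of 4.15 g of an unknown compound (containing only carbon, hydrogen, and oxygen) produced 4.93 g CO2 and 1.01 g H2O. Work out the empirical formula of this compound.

mol C = 4.93 / 44.01 = 0.1120; mass C = 0.1120 × 12.01 = 1.345 g
mol H = 2 × (1.01 / 18.02) = 0.1121; mass H = 0.1121 × 1.008 = 0.1130 g
mass O = 4.15 − (1.458) = 2.692 g → mol O = 0.1682
Smallest is C at 0.112 mol; normalising gives C 1.000, H 1.001, O 1.502
Scaling by 2: C 2.00, H 2.00, O 3.00 → C2H2O3

C2H2O3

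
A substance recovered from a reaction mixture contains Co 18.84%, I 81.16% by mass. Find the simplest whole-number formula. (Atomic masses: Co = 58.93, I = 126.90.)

CoI2

Assume 100 g: 18.84 g Co, 81.16 g I.
Moles — Co: 18.84 / 58.93 = 0.3197 mol; I: 81.16 / 126.90 = 0.6396 mol
Smallest is Co at 0.3197 mol; normalising gives Co 1.000, I 2.000
≈ 1:2 → CoI2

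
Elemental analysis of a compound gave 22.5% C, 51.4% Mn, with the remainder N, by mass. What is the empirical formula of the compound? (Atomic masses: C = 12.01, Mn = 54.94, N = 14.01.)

Assume 100 g: 22.5 g C, 51.4 g Mn, 26.1 g N.
Moles — C: 22.5 / 12.01 = 1.873 mol; Mn: 51.4 / 54.94 = 0.9356 mol; N: 26.1 / 14.01 = 1.863 mol
Smallest is Mn at 0.9356 mol; normalising gives C 2.002, Mn 1.000, N 1.991
Ratio ≈ 2:1:2, so the empirical formula is C2MnN2

C2MnN2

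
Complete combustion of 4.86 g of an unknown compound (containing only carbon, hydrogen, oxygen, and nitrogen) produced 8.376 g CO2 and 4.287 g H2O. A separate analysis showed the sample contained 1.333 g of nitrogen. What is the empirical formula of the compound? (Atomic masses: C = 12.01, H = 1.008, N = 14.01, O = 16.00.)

C4H10N2O

mol C = 8.376 / 44.01 = 0.1903; mass C = 0.1903 × 12.01 = 2.286 g
mol H = 2 × (4.287 / 18.02) = 0.4758; mass H = 0.4758 × 1.008 = 0.4796 g
mol N = 1.333 / 14.01 = 0.09515
mass O = 4.86 − (4.098) = 0.7616 g → mol O = 0.04760
Divide by the smallest (0.0476 mol O): C 3.998, H 9.995, N 1.999, O 1.000
≈ 4:10:2:1 → C4H10N2O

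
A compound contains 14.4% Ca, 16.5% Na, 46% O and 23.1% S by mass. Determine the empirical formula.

CaNa2O8S2

Assume 100 g: 14.4 g Ca, 16.5 g Na, 46 g O, 23.1 g S.
n(Ca) = 14.4/40.08 = 0.3593, n(Na) = 16.5/22.99 = 0.7177, n(O) = 46/16.00 = 2.875, n(S) = 23.1/32.07 = 0.7203
Smallest is Ca at 0.3593 mol; normalising gives Ca 1.000, Na 1.998, O 8.002, S 2.005
≈ 1:2:8:2 → CaNa2O8S2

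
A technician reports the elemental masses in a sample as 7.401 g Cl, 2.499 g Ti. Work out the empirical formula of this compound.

Cl4Ti

Moles — Cl: 7.401 / 35.45 = 0.2088 mol; Ti: 2.499 / 47.87 = 0.0522 mol
Divide by the smallest (0.0522 mol Ti): Cl 3.999, Ti 1.000
≈ 4:1 → Cl4Ti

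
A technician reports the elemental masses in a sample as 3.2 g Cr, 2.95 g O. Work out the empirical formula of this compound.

n(Cr) = 3.2/52.00 = 0.06154, n(O) = 2.95/16.00 = 0.1844
Divide by the smallest (0.06154 mol Cr): Cr 1.000, O 2.996
Ratio ≈ 1:3, so the empirical formula is CrO3

CrO3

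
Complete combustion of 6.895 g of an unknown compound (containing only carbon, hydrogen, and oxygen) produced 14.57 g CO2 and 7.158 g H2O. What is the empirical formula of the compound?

mol C = 14.57 / 44.01 = 0.3311; mass C = 0.3311 × 12.01 = 3.976 g
mol H = 2 × (7.158 / 18.02) = 0.7945; mass H = 0.7945 × 1.008 = 0.8008 g
mass O = 6.895 − (4.777) = 2.118 g → mol O = 0.1324
Smallest is O at 0.1324 mol; normalising gives C 2.501, H 6.001, O 1.000
Multiply by 2: C 5.00, H 12.00, O 2.00 → C5H12O2

C5H12O2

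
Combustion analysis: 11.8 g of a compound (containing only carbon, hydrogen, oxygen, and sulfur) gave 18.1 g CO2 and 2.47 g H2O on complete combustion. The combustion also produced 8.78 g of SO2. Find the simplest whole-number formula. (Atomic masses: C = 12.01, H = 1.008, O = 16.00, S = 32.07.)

mol C = 18.1 / 44.01 = 0.4113; mass C = 0.4113 × 12.01 = 4.939 g
mol H = 2 × (2.47 / 18.02) = 0.2741; mass H = 0.2741 × 1.008 = 0.2763 g
mol S = 8.78 / 64.07 = 0.1370; mass S = 4.395 g
mass O = 11.8 − (9.610) = 2.190 g → mol O = 0.1368
Ratios (÷ 0.1368): C 3.005, H 2.003, O 1.000, S 1.001
→ C3H2OS

C3H2OS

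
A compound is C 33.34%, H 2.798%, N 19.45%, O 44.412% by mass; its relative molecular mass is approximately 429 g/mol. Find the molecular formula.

C12H12N6O12

Assume 100 g: 33.34 g C, 2.798 g H, 19.45 g N, 44.412 g O.
C: 33.34 g ÷ 12.01 g/mol = 2.776 mol
H: 2.798 g ÷ 1.008 g/mol = 2.776 mol
N: 19.45 g ÷ 14.01 g/mol = 1.388 mol
O: 44.412 g ÷ 16.00 g/mol = 2.776 mol
Ratios (÷ 1.388): C 2.000, H 1.999, N 1.000, O 1.999
Ratio ≈ 2:2:1:2, so the empirical formula is C2H2NO2
Empirical-formula mass = 72.05 g/mol
n = 429 / 72.05 = 5.95 ≈ 6
Molecular formula = (C2H2NO2)×6 = C12H12N6O12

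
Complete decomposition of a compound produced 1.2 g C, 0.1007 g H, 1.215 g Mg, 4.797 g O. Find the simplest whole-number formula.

n(C) = 1.2/12.01 = 0.09992, n(H) = 0.1007/1.008 = 0.0999, n(Mg) = 1.215/24.31 = 0.04998, n(O) = 4.797/16.00 = 0.2998
Smallest is Mg at 0.04998 mol; normalising gives C 1.999, H 1.999, Mg 1.000, O 5.999
→ C2H2MgO6

C2H2MgO6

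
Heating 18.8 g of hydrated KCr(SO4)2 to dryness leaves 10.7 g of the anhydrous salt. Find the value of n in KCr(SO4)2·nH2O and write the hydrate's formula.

Mass of water lost = 18.8 − 10.7 = 8.1 g → 8.1 / 18.02 = 0.4495 mol H2O
Molar mass of KCr(SO4)2 = 283.24 g/mol → mol KCr(SO4)2 = 10.7 / 283.24 = 0.03778
n = 0.4495 / 0.03778 = 11.90 ≈ 12 → KCr(SO4)2·12H2O

KCr(SO4)2·12H2O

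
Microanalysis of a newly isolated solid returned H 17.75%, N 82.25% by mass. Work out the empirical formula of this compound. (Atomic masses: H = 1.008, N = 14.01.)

H3N

Assume 100 g: 17.75 g H, 82.25 g N.
n(H) = 17.75/1.008 = 17.61, n(N) = 82.25/14.01 = 5.871
Smallest is N at 5.871 mol; normalising gives H 2.999, N 1.000
→ H3N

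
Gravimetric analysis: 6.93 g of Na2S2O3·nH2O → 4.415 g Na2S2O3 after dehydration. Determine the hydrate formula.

Mass of water lost = 6.93 − 4.415 = 2.515 g → 2.515 / 18.02 = 0.1396 mol H2O
Molar mass of Na2S2O3 = 158.12 g/mol → mol Na2S2O3 = 4.415 / 158.12 = 0.02792
n = 0.1396 / 0.02792 = 5.00 ≈ 5 → Na2S2O3·5H2O

Na2S2O3·5H2O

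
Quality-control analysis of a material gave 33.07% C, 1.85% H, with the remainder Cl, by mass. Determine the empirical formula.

Assume 100 g: 33.07 g C, 1.85 g H, 65.08 g Cl.
Moles — C: 33.07 / 12.01 = 2.754 mol; H: 1.85 / 1.008 = 1.835 mol; Cl: 65.08 / 35.45 = 1.836 mol
Ratios (÷ 1.835): C 1.500, H 1.000, Cl 1.000
Scaling by 2: C 3.00, H 2.00, Cl 2.00 → C3H2Cl2

C3H2Cl2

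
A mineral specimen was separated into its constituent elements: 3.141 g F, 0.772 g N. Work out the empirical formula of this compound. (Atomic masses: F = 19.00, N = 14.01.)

F3N

Moles — F: 3.141 / 19.00 = 0.1653 mol; N: 0.772 / 14.01 = 0.0551 mol
Divide by the smallest (0.0551 mol N): F 3.000, N 1.000
Ratio ≈ 3:1, so the empirical formula is F3N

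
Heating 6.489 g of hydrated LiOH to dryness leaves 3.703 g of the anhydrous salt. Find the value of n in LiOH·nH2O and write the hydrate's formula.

LiOH·H2O

Mass of water lost = 6.489 − 3.703 = 2.786 g → 2.786 / 18.02 = 0.1546 mol H2O
Molar mass of LiOH = 23.95 g/mol → mol LiOH = 3.703 / 23.95 = 0.1546
n = 0.1546 / 0.1546 = 1.00 ≈ 1 → LiOH·H2O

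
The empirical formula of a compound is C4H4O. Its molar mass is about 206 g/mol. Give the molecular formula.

C12H12O3

Empirical-formula mass = 68.07 g/mol
n = 206 / 68.07 = 3.03 ≈ 3
Molecular formula = (C4H4O)3 = C12H12O3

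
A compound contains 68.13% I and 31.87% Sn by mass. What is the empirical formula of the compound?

Assume 100 g: 68.13 g I, 31.87 g Sn.
Moles — I: 68.13 / 126.90 = 0.5369 mol; Sn: 31.87 / 118.71 = 0.2685 mol
Smallest is Sn at 0.2685 mol; normalising gives I 2.000, Sn 1.000
→ I2Sn

I2Sn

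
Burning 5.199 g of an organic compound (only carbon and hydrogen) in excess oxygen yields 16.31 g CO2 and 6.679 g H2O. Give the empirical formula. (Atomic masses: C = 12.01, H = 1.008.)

mol C = 16.31 / 44.01 = 0.3706; mass C = 0.3706 × 12.01 = 4.451 g
mol H = 2 × (6.679 / 18.02) = 0.7413; mass H = 0.7413 × 1.008 = 0.7472 g
Ratios (÷ 0.3706): C 1.000, H 2.000
≈ 1:2 → CH2

CH2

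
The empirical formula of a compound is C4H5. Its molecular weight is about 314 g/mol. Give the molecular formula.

C24H30

Empirical-formula mass = 53.08 g/mol
n = 314 / 53.08 = 5.92 ≈ 6
Molecular formula = (C4H5)6 = C24H30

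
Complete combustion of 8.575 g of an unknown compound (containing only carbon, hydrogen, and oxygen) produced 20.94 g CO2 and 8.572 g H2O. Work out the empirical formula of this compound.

C4H8O

mol C = 20.94 / 44.01 = 0.4758; mass C = 0.4758 × 12.01 = 5.714 g
mol H = 2 × (8.572 / 18.02) = 0.9514; mass H = 0.9514 × 1.008 = 0.9590 g
mass O = 8.575 − (6.673) = 1.902 g → mol O = 0.1189
Smallest is O at 0.1189 mol; normalising gives C 4.003, H 8.005, O 1.000
→ C4H8O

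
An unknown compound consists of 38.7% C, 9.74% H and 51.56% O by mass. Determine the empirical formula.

CH3O

Assume 100 g: 38.7 g C, 9.74 g H, 51.56 g O.
Moles — C: 38.7 / 12.01 = 3.222 mol; H: 9.74 / 1.008 = 9.663 mol; O: 51.56 / 16.00 = 3.223 mol
Ratios (÷ 3.222): C 1.000, H 2.999, O 1.000
→ CH3O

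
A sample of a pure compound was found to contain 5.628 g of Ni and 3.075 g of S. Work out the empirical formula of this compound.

Moles — Ni: 5.628 / 58.69 = 0.09589 mol; S: 3.075 / 32.07 = 0.09588 mol
Ratios (÷ 0.09588): Ni 1.000, S 1.000
→ NiS

NiS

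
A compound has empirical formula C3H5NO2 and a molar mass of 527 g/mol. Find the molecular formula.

C18H30N6O12

Empirical-formula mass = 87.08 g/mol
n = 527 / 87.08 = 6.05 ≈ 6
Molecular formula = (C3H5NO2)6 = C18H30N6O12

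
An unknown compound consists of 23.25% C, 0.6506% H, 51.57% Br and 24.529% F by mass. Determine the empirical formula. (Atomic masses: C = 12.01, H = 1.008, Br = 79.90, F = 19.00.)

C3HBrF2

Assume 100 g: 23.25 g C, 0.6506 g H, 51.57 g Br, 24.529 g F.
C: 23.25 g ÷ 12.01 g/mol = 1.936 mol
H: 0.6506 g ÷ 1.008 g/mol = 0.6454 mol
Br: 51.57 g ÷ 79.90 g/mol = 0.6454 mol
F: 24.529 g ÷ 19.00 g/mol = 1.291 mol
Ratios (÷ 0.6454): C 2.999, H 1.000, Br 1.000, F 2.000
→ C3HBrF2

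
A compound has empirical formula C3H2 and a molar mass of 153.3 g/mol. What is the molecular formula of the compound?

Empirical-formula mass = 38.05 g/mol
n = 153.3 / 38.05 = 4.03 ≈ 4
Molecular formula = (C3H2)4 = C12H8

C12H8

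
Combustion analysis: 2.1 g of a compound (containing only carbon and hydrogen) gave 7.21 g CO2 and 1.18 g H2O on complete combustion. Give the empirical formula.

C5H4

mol C = 7.21 / 44.01 = 0.1638; mass C = 0.1638 × 12.01 = 1.968 g
mol H = 2 × (1.18 / 18.02) = 0.1310; mass H = 0.1310 × 1.008 = 0.1320 g
Divide by the smallest (0.131 mol H): C 1.251, H 1.000
×4: C 5.00, H 4.00 → C5H4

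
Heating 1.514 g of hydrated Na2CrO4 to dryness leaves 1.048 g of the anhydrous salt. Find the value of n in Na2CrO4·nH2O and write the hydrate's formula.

Na2CrO4·4H2O

Mass of water lost = 1.514 − 1.048 = 0.466 g → 0.466 / 18.02 = 0.02586 mol H2O
Molar mass of Na2CrO4 = 161.98 g/mol → mol Na2CrO4 = 1.048 / 161.98 = 0.00647
n = 0.02586 / 0.00647 = 4.00 ≈ 4 → Na2CrO4·4H2O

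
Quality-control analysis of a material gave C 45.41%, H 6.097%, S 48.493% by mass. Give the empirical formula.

C5H8S2

Assume 100 g: 45.41 g C, 6.097 g H, 48.493 g S.
n(C) = 45.41/12.01 = 3.781, n(H) = 6.097/1.008 = 6.049, n(S) = 48.493/32.07 = 1.512
Smallest is S at 1.512 mol; normalising gives C 2.501, H 4.000, S 1.000
×2: C 5.00, H 8.00, S 2.00 → C5H8S2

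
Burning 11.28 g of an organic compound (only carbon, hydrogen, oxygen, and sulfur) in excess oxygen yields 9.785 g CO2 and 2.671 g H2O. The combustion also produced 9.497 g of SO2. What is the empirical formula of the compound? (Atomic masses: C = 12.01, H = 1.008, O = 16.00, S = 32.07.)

C3H4O3S2

mol C = 9.785 / 44.01 = 0.2223; mass C = 0.2223 × 12.01 = 2.670 g
mol H = 2 × (2.671 / 18.02) = 0.2964; mass H = 0.2964 × 1.008 = 0.2988 g
mol S = 9.497 / 64.07 = 0.1482; mass S = 4.754 g
mass O = 11.28 − (7.723) = 3.557 g → mol O = 0.2223
Ratios (÷ 0.1482): C 1.500, H 2.000, O 1.500, S 1.000
Multiply by 2: C 3.00, H 4.00, O 3.00, S 2.00 → C3H4O3S2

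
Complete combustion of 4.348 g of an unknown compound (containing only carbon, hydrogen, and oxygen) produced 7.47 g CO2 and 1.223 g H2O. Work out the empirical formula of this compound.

mol C = 7.47 / 44.01 = 0.1697; mass C = 0.1697 × 12.01 = 2.039 g
mol H = 2 × (1.223 / 18.02) = 0.1357; mass H = 0.1357 × 1.008 = 0.1368 g
mass O = 4.348 − (2.175) = 2.173 g → mol O = 0.1358
Divide by the smallest (0.1357 mol H): C 1.250, H 1.000, O 1.000
×4: C 5.00, H 4.00, O 4.00 → C5H4O4

C5H4O4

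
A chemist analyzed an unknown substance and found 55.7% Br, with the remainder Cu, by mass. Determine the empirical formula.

Assume 100 g: 55.7 g Br, 44.3 g Cu.
Moles — Br: 55.7 / 79.90 = 0.6971 mol; Cu: 44.3 / 63.55 = 0.6971 mol
Divide by the smallest (0.6971 mol Cu): Br 1.000, Cu 1.000
≈ 1:1 → BrCu

BrCu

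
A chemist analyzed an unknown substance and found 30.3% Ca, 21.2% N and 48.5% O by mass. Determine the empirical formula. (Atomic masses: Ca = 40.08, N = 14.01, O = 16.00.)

Assume 100 g: 30.3 g Ca, 21.2 g N, 48.5 g O.
Moles — Ca: 30.3 / 40.08 = 0.756 mol; N: 21.2 / 14.01 = 1.513 mol; O: 48.5 / 16.00 = 3.031 mol
Ratios (÷ 0.756): Ca 1.000, N 2.002, O 4.010
→ CaN2O4

CaN2O4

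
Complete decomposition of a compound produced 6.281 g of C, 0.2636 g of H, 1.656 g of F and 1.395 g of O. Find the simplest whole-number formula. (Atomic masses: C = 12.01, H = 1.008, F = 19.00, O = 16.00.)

C6H3FO

Moles — C: 6.281 / 12.01 = 0.523 mol; H: 0.2636 / 1.008 = 0.2615 mol; F: 1.656 / 19.00 = 0.08716 mol; O: 1.395 / 16.00 = 0.08719 mol
Ratios (÷ 0.08716): C 6.000, H 3.000, F 1.000, O 1.000
≈ 6:3:1:1 → C6H3FO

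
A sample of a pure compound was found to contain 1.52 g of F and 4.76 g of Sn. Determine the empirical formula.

F2Sn

Moles — F: 1.52 / 19.00 = 0.08 mol; Sn: 4.76 / 118.71 = 0.0401 mol
Divide by the smallest (0.0401 mol Sn): F 1.995, Sn 1.000
≈ 2:1 → F2Sn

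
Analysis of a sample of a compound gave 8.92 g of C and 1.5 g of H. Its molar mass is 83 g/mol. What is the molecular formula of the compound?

n(C) = 8.92/12.01 = 0.7427, n(H) = 1.5/1.008 = 1.488
Ratios (÷ 0.7427): C 1.000, H 2.004
≈ 1:2 → CH2
Empirical-formula mass = 14.03 g/mol
n = 83 / 14.03 = 5.92 ≈ 6
Molecular formula = (CH2)×6 = C6H12

C6H12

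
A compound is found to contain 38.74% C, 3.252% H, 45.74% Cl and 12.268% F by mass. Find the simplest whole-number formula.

C5H5Cl2F

Assume 100 g: 38.74 g C, 3.252 g H, 45.74 g Cl, 12.268 g F.
C: 38.74 g ÷ 12.01 g/mol = 3.226 mol
H: 3.252 g ÷ 1.008 g/mol = 3.226 mol
Cl: 45.74 g ÷ 35.45 g/mol = 1.29 mol
F: 12.268 g ÷ 19.00 g/mol = 0.6457 mol
Smallest is F at 0.6457 mol; normalising gives C 4.996, H 4.997, Cl 1.998, F 1.000
≈ 5:5:2:1 → C5H5Cl2F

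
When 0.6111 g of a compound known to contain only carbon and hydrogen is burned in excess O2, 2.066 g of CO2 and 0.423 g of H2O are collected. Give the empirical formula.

CH

mol C = 2.066 / 44.01 = 0.04694; mass C = 0.04694 × 12.01 = 0.5638 g
mol H = 2 × (0.423 / 18.02) = 0.04695; mass H = 0.04695 × 1.008 = 0.04732 g
Ratios (÷ 0.04694): C 1.000, H 1.000
Ratio ≈ 1:1, so the empirical formula is CH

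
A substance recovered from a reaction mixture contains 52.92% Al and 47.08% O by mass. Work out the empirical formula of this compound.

Al2O3

Assume 100 g: 52.92 g Al, 47.08 g O.
n(Al) = 52.92/26.98 = 1.961, n(O) = 47.08/16.00 = 2.942
Ratios (÷ 1.961): Al 1.000, O 1.500
Multiply by 2: Al 2.00, O 3.00 → Al2O3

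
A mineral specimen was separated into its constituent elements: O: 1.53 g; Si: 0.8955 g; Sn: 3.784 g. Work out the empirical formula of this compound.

n(O) = 1.53/16.00 = 0.09563, n(Si) = 0.8955/28.09 = 0.03188, n(Sn) = 3.784/118.71 = 0.03188
Divide by the smallest (0.03188 mol Sn): O 3.000, Si 1.000, Sn 1.000
≈ 3:1:1 → O3SiSn

O3SiSn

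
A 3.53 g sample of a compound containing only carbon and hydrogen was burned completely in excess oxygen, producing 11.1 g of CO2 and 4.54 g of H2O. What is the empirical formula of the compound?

CH2

mol C = 11.1 / 44.01 = 0.2522; mass C = 0.2522 × 12.01 = 3.029 g
mol H = 2 × (4.54 / 18.02) = 0.5039; mass H = 0.5039 × 1.008 = 0.5079 g
Ratios (÷ 0.2522): C 1.000, H 1.998
→ CH2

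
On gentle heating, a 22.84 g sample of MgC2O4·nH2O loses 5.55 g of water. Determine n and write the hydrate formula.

Mass of anhydrous MgC2O4 = 22.84 − 5.55 = 17.29 g
mol H2O = 5.55 / 18.02 = 0.308
Molar mass of MgC2O4 = 112.33 g/mol → mol MgC2O4 = 17.29 / 112.33 = 0.1539
n = 0.308 / 0.1539 = 2.00 ≈ 2 → MgC2O4·2H2O

MgC2O4·2H2O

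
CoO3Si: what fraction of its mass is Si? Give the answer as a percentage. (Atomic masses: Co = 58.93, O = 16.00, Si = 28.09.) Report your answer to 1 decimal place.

20.8%

Molar mass = 1(58.93) + 3(16.00) + 1(28.09) = 135.020 g/mol
Mass of Si per mole = 1 × 28.09 = 28.090 g
% Si = 28.090 / 135.020 × 100 = 20.8%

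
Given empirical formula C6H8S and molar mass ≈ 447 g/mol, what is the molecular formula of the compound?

C24H32S4

Empirical-formula mass = 112.19 g/mol
n = 447 / 112.19 = 3.98 ≈ 4
Molecular formula = (C6H8S)4 = C24H32S4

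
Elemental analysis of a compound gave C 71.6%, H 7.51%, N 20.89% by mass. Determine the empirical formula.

C4H5N

Assume 100 g: 71.6 g C, 7.51 g H, 20.89 g N.
n(C) = 71.6/12.01 = 5.962, n(H) = 7.51/1.008 = 7.45, n(N) = 20.89/14.01 = 1.491
Ratios (÷ 1.491): C 3.998, H 4.997, N 1.000
≈ 4:5:1 → C4H5N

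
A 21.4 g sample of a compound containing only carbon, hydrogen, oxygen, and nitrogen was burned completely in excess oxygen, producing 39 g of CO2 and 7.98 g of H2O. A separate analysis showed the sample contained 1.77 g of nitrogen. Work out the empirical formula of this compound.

mol C = 39 / 44.01 = 0.8862; mass C = 0.8862 × 12.01 = 10.64 g
mol H = 2 × (7.98 / 18.02) = 0.8857; mass H = 0.8857 × 1.008 = 0.8928 g
mol N = 1.77 / 14.01 = 0.1263
mass O = 21.4 − (13.31) = 8.094 g → mol O = 0.5059
Divide by the smallest (0.1263 mol N): C 7.014, H 7.010, N 1.000, O 4.004
Ratio ≈ 7:7:1:4, so the empirical formula is C7H7NO4

C7H7NO4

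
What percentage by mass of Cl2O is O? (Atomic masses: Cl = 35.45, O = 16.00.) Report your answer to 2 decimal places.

Molar mass = 2(35.45) + 1(16.00) = 86.900 g/mol
Mass of O per mole = 1 × 16.00 = 16.000 g
% O = 16.000 / 86.900 × 100 = 18.41%

18.41%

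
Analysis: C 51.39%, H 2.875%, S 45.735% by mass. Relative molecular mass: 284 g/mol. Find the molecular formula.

C12H8S4

Assume 100 g: 51.39 g C, 2.875 g H, 45.735 g S.
n(C) = 51.39/12.01 = 4.279, n(H) = 2.875/1.008 = 2.852, n(S) = 45.735/32.07 = 1.426
Divide by the smallest (1.426 mol S): C 3.000, H 2.000, S 1.000
→ C3H2S
Empirical-formula mass = 70.12 g/mol
n = 284 / 70.12 = 4.05 ≈ 4
Molecular formula = (C3H2S)×4 = C12H8S4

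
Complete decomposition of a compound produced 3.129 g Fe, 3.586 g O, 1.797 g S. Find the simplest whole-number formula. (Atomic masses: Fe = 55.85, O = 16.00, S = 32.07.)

FeO4S

n(Fe) = 3.129/55.85 = 0.05603, n(O) = 3.586/16.00 = 0.2241, n(S) = 1.797/32.07 = 0.05603
Smallest is Fe at 0.05603 mol; normalising gives Fe 1.000, O 4.000, S 1.000
→ FeO4S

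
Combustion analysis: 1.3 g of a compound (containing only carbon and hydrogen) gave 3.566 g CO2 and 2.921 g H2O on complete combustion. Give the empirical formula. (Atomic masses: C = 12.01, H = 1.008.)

mol C = 3.566 / 44.01 = 0.08103; mass C = 0.08103 × 12.01 = 0.9731 g
mol H = 2 × (2.921 / 18.02) = 0.3242; mass H = 0.3242 × 1.008 = 0.3268 g
Ratios (÷ 0.08103): C 1.000, H 4.001
→ CH4

CH4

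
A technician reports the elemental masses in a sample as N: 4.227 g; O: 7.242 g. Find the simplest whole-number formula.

n(N) = 4.227/14.01 = 0.3017, n(O) = 7.242/16.00 = 0.4526
Divide by the smallest (0.3017 mol N): N 1.000, O 1.500
×2: N 2.00, O 3.00 → N2O3

N2O3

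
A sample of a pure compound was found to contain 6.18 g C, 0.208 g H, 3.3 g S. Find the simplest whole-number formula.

C5H2S

C: 6.18 g ÷ 12.01 g/mol = 0.5146 mol
H: 0.208 g ÷ 1.008 g/mol = 0.2063 mol
S: 3.3 g ÷ 32.07 g/mol = 0.1029 mol
Divide by the smallest (0.1029 mol S): C 5.001, H 2.005, S 1.000
Ratio ≈ 5:2:1, so the empirical formula is C5H2S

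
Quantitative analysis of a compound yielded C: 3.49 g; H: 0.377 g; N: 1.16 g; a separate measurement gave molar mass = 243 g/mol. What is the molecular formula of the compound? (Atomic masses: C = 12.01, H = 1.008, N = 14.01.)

C14H18N4

Moles — C: 3.49 / 12.01 = 0.2906 mol; H: 0.377 / 1.008 = 0.374 mol; N: 1.16 / 14.01 = 0.0828 mol
Divide by the smallest (0.0828 mol N): C 3.510, H 4.517, N 1.000
Scaling by 2: C 7.02, H 9.03, N 2.00 → C7H9N2
Empirical-formula mass = 121.16 g/mol
n = 243 / 121.16 = 2.01 ≈ 2
Molecular formula = (C7H9N2)×2 = C14H18N4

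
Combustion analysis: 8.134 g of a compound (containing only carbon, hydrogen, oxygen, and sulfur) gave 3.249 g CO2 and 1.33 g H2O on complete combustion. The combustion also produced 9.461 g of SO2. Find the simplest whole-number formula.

CH2O2S2

mol C = 3.249 / 44.01 = 0.07382; mass C = 0.07382 × 12.01 = 0.8866 g
mol H = 2 × (1.33 / 18.02) = 0.1476; mass H = 0.1476 × 1.008 = 0.1488 g
mol S = 9.461 / 64.07 = 0.1477; mass S = 4.736 g
mass O = 8.134 − (5.771) = 2.363 g → mol O = 0.1477
Ratios (÷ 0.07382): C 1.000, H 2.000, O 2.000, S 2.000
≈ 1:2:2:2 → CH2O2S2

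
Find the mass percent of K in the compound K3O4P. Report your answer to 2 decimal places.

55.26%

Molar mass = 3(39.10) + 4(16.00) + 1(30.97) = 212.270 g/mol
Mass of K per mole = 3 × 39.10 = 117.300 g
% K = 117.300 / 212.270 × 100 = 55.26%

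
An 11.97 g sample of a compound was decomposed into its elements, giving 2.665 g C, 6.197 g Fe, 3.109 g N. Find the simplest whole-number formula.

C2FeN2

n(C) = 2.665/12.01 = 0.2219, n(Fe) = 6.197/55.85 = 0.111, n(N) = 3.109/14.01 = 0.2219
Divide by the smallest (0.111 mol Fe): C 2.000, Fe 1.000, N 2.000
Ratio ≈ 2:1:2, so the empirical formula is C2FeN2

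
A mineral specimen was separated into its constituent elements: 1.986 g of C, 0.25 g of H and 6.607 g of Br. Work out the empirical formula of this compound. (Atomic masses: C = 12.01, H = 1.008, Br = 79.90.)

C2H3Br

C: 1.986 g ÷ 12.01 g/mol = 0.1654 mol
H: 0.25 g ÷ 1.008 g/mol = 0.248 mol
Br: 6.607 g ÷ 79.90 g/mol = 0.08269 mol
Ratios (÷ 0.08269): C 2.000, H 2.999, Br 1.000
≈ 2:3:1 → C2H3Br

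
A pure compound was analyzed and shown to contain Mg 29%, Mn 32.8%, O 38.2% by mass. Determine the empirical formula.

Assume 100 g: 29 g Mg, 32.8 g Mn, 38.2 g O.
Moles — Mg: 29 / 24.31 = 1.193 mol; Mn: 32.8 / 54.94 = 0.597 mol; O: 38.2 / 16.00 = 2.388 mol
Divide by the smallest (0.597 mol Mn): Mg 1.998, Mn 1.000, O 3.999
Ratio ≈ 2:1:4, so the empirical formula is Mg2MnO4

Mg2MnO4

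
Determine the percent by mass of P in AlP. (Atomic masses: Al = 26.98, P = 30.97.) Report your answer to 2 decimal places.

Molar mass = 1(26.98) + 1(30.97) = 57.950 g/mol
Mass of P per mole = 1 × 30.97 = 30.970 g
% P = 30.970 / 57.950 × 100 = 53.44%

53.44%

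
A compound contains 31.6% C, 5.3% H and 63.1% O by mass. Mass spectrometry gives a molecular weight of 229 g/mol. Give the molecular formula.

Assume 100 g: 31.6 g C, 5.3 g H, 63.1 g O.
n(C) = 31.6/12.01 = 2.631, n(H) = 5.3/1.008 = 5.258, n(O) = 63.1/16.00 = 3.944
Divide by the smallest (2.631 mol C): C 1.000, H 1.998, O 1.499
×2: C 2.00, H 4.00, O 3.00 → C2H4O3
Empirical-formula mass = 76.05 g/mol
n = 229 / 76.05 = 3.01 ≈ 3
Molecular formula = (C2H4O3)×3 = C6H12O9

C6H12O9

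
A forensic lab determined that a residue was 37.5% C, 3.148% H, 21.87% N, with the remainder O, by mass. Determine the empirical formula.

Assume 100 g: 37.5 g C, 3.148 g H, 21.87 g N, 37.482 g O.
n(C) = 37.5/12.01 = 3.122, n(H) = 3.148/1.008 = 3.123, n(N) = 21.87/14.01 = 1.561, n(O) = 37.482/16.00 = 2.343
Divide by the smallest (1.561 mol N): C 2.000, H 2.001, N 1.000, O 1.501
Multiply by 2: C 4.00, H 4.00, N 2.00, O 3.00 → C4H4N2O3

C4H4N2O3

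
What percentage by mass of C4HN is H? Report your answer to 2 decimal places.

1.60%

Molar mass = 4(12.01) + 1(1.008) + 1(14.01) = 63.058 g/mol
Mass of H per mole = 1 × 1.008 = 1.008 g
% H = 1.008 / 63.058 × 100 = 1.60%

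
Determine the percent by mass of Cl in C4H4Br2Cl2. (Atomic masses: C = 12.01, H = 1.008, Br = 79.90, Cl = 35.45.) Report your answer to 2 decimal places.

Molar mass = 4(12.01) + 4(1.008) + 2(79.90) + 2(35.45) = 282.772 g/mol
Mass of Cl per mole = 2 × 35.45 = 70.900 g
% Cl = 70.900 / 282.772 × 100 = 25.07%

25.07%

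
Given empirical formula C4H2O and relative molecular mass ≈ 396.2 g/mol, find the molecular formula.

Empirical-formula mass = 66.06 g/mol
n = 396.2 / 66.06 = 6.00 ≈ 6
Molecular formula = (C4H2O)6 = C24H12O6

C24H12O6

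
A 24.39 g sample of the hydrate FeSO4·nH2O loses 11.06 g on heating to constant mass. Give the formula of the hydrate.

Mass of anhydrous FeSO4 = 24.39 − 11.06 = 13.33 g
mol H2O = 11.06 / 18.02 = 0.6138
Molar mass of FeSO4 = 151.92 g/mol → mol FeSO4 = 13.33 / 151.92 = 0.08774
n = 0.6138 / 0.08774 = 6.99 ≈ 7 → FeSO4·7H2O

FeSO4·7H2O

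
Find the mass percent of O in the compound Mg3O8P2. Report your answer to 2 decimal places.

48.69%

Molar mass = 3(24.31) + 8(16.00) + 2(30.97) = 262.870 g/mol
Mass of O per mole = 8 × 16.00 = 128.000 g
% O = 128.000 / 262.870 × 100 = 48.69%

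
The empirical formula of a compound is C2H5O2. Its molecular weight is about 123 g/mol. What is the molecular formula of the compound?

C4H10O4

Empirical-formula mass = 61.06 g/mol
n = 123 / 61.06 = 2.01 ≈ 2
Molecular formula = (C2H5O2)2 = C4H10O4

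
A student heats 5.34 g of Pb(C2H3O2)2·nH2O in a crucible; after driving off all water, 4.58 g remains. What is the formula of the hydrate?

Pb(C2H3O2)2·3H2O

Mass of water lost = 5.34 − 4.58 = 0.76 g → 0.76 / 18.02 = 0.04218 mol H2O
Molar mass of Pb(C2H3O2)2 = 325.29 g/mol → mol Pb(C2H3O2)2 = 4.58 / 325.29 = 0.01408
n = 0.04218 / 0.01408 = 3.00 ≈ 3 → Pb(C2H3O2)2·3H2O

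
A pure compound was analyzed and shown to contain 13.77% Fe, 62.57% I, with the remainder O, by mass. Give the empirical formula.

Assume 100 g: 13.77 g Fe, 62.57 g I, 23.66 g O.
Fe: 13.77 g ÷ 55.85 g/mol = 0.2466 mol
I: 62.57 g ÷ 126.90 g/mol = 0.4931 mol
O: 23.66 g ÷ 16.00 g/mol = 1.479 mol
Smallest is Fe at 0.2466 mol; normalising gives Fe 1.000, I 2.000, O 5.998
Ratio ≈ 1:2:6, so the empirical formula is FeI2O6

FeI2O6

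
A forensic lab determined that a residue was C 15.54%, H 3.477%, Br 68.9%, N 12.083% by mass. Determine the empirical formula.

Assume 100 g: 15.54 g C, 3.477 g H, 68.9 g Br, 12.083 g N.
Moles — C: 15.54 / 12.01 = 1.294 mol; H: 3.477 / 1.008 = 3.449 mol; Br: 68.9 / 79.90 = 0.8623 mol; N: 12.083 / 14.01 = 0.8625 mol
Divide by the smallest (0.8623 mol Br): C 1.500, H 4.000, Br 1.000, N 1.000
Scaling by 2: C 3.00, H 8.00, Br 2.00, N 2.00 → C3H8Br2N2

C3H8Br2N2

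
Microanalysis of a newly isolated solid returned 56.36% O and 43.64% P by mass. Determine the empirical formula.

O5P2

Assume 100 g: 56.36 g O, 43.64 g P.
n(O) = 56.36/16.00 = 3.522, n(P) = 43.64/30.97 = 1.409
Divide by the smallest (1.409 mol P): O 2.500, P 1.000
×2: O 5.00, P 2.00 → O5P2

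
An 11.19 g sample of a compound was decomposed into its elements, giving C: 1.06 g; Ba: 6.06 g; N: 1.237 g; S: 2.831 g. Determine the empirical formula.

C2BaN2S2

n(C) = 1.06/12.01 = 0.08826, n(Ba) = 6.06/137.33 = 0.04413, n(N) = 1.237/14.01 = 0.08829, n(S) = 2.831/32.07 = 0.08828
Divide by the smallest (0.04413 mol Ba): C 2.000, Ba 1.000, N 2.001, S 2.000
Ratio ≈ 2:1:2:2, so the empirical formula is C2BaN2S2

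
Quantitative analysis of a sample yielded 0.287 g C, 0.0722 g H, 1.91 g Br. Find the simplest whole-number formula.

n(C) = 0.287/12.01 = 0.0239, n(H) = 0.0722/1.008 = 0.07163, n(Br) = 1.91/79.90 = 0.0239
Smallest is C at 0.0239 mol; normalising gives C 1.000, H 2.997, Br 1.000
→ CH3Br

CH3Br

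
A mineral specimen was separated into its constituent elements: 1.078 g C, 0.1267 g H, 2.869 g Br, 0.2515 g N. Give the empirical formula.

Moles — C: 1.078 / 12.01 = 0.08976 mol; H: 0.1267 / 1.008 = 0.1257 mol; Br: 2.869 / 79.90 = 0.03591 mol; N: 0.2515 / 14.01 = 0.01795 mol
Smallest is N at 0.01795 mol; normalising gives C 5.000, H 7.002, Br 2.000, N 1.000
→ C5H7Br2N

C5H7Br2N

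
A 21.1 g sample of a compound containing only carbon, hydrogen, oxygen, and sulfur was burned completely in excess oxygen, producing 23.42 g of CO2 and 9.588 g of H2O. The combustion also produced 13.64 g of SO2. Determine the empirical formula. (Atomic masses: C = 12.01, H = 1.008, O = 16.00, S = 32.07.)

mol C = 23.42 / 44.01 = 0.5322; mass C = 0.5322 × 12.01 = 6.391 g
mol H = 2 × (9.588 / 18.02) = 1.064; mass H = 1.064 × 1.008 = 1.073 g
mol S = 13.64 / 64.07 = 0.2129; mass S = 6.827 g
mass O = 21.1 − (14.29) = 6.809 g → mol O = 0.4255
Divide by the smallest (0.2129 mol S): C 2.500, H 4.999, O 1.999, S 1.000
Scaling by 2: C 5.00, H 10.00, O 4.00, S 2.00 → C5H10O4S2

C5H10O4S2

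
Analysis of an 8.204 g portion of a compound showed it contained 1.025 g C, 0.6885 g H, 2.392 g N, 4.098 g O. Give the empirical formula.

C: 1.025 g ÷ 12.01 g/mol = 0.08535 mol
H: 0.6885 g ÷ 1.008 g/mol = 0.683 mol
N: 2.392 g ÷ 14.01 g/mol = 0.1707 mol
O: 4.098 g ÷ 16.00 g/mol = 0.2561 mol
Divide by the smallest (0.08535 mol C): C 1.000, H 8.003, N 2.001, O 3.001
→ CH8N2O3

CH8N2O3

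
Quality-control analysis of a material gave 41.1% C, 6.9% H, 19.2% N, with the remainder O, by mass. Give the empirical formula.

Assume 100 g: 41.1 g C, 6.9 g H, 19.2 g N, 32.8 g O.
C: 41.1 g ÷ 12.01 g/mol = 3.422 mol
H: 6.9 g ÷ 1.008 g/mol = 6.845 mol
N: 19.2 g ÷ 14.01 g/mol = 1.37 mol
O: 32.8 g ÷ 16.00 g/mol = 2.05 mol
Smallest is N at 1.37 mol; normalising gives C 2.497, H 4.995, N 1.000, O 1.496
×2: C 4.99, H 9.99, N 2.00, O 2.99 → C5H10N2O3

C5H10N2O3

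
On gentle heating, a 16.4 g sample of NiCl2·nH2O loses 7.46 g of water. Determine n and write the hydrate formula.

Mass of anhydrous NiCl2 = 16.4 − 7.46 = 8.94 g
mol H2O = 7.46 / 18.02 = 0.414
Molar mass of NiCl2 = 129.59 g/mol → mol NiCl2 = 8.94 / 129.59 = 0.06899
n = 0.414 / 0.06899 = 6.00 ≈ 6 → NiCl2·6H2O

NiCl2·6H2O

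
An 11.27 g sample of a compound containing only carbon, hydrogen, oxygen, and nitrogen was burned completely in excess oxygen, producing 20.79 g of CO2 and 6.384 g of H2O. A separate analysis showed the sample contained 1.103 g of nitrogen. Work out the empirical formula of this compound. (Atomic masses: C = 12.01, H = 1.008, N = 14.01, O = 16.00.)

C6H9NO3

mol C = 20.79 / 44.01 = 0.4724; mass C = 0.4724 × 12.01 = 5.673 g
mol H = 2 × (6.384 / 18.02) = 0.7085; mass H = 0.7085 × 1.008 = 0.7142 g
mol N = 1.103 / 14.01 = 0.07873
mass O = 11.27 − (7.491) = 3.779 g → mol O = 0.2362
Divide by the smallest (0.07873 mol N): C 6.000, H 9.000, N 1.000, O 3.000
→ C6H9NO3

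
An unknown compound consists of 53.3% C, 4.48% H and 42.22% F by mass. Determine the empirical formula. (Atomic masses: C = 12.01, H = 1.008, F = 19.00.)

C2H2F

Assume 100 g: 53.3 g C, 4.48 g H, 42.22 g F.
C: 53.3 g ÷ 12.01 g/mol = 4.438 mol
H: 4.48 g ÷ 1.008 g/mol = 4.444 mol
F: 42.22 g ÷ 19.00 g/mol = 2.222 mol
Ratios (÷ 2.222): C 1.997, H 2.000, F 1.000
≈ 2:2:1 → C2H2F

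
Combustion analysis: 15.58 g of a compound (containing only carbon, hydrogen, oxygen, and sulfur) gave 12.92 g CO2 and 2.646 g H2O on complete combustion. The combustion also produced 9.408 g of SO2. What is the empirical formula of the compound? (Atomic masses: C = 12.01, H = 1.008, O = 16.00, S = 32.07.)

mol C = 12.92 / 44.01 = 0.2936; mass C = 0.2936 × 12.01 = 3.526 g
mol H = 2 × (2.646 / 18.02) = 0.2937; mass H = 0.2937 × 1.008 = 0.2960 g
mol S = 9.408 / 64.07 = 0.1468; mass S = 4.709 g
mass O = 15.58 − (8.531) = 7.049 g → mol O = 0.4406
Divide by the smallest (0.1468 mol S): C 1.999, H 2.000, O 3.000, S 1.000
→ C2H2O3S

C2H2O3S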